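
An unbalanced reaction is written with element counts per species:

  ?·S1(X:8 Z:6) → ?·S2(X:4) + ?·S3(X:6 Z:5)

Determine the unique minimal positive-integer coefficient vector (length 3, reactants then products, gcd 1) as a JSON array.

X: 5·8 = 40 | 1·4+6·6 = 40
Z: 5·6 = 30 | 1·0+6·5 = 30
gcd(5,1,6) = 1

Coefficients: [5, 1, 6]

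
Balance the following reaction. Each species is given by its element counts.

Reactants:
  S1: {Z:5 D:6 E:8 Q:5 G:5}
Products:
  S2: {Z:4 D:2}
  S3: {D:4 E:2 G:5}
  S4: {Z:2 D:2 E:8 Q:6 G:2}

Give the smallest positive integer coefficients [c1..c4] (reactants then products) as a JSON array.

Coefficients: [6, 5, 4, 5]

Z: 6·5 = 30 | 5·4+4·0+5·2 = 30
D: 6·6 = 36 | 5·2+4·4+5·2 = 36
E: 6·8 = 48 | 5·0+4·2+5·8 = 48
Q: 6·5 = 30 | 5·0+4·0+5·6 = 30
G: 6·5 = 30 | 5·0+4·5+5·2 = 30
gcd(6,5,4,5) = 1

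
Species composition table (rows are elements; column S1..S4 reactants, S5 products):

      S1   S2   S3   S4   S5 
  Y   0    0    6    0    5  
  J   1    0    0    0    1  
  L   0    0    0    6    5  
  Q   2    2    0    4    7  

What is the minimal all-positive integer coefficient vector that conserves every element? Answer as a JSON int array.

Coefficients: [6, 5, 5, 5, 6]

Y: 6·0+5·0+5·6+5·0 = 30 | 6·5 = 30
J: 6·1+5·0+5·0+5·0 = 6 | 6·1 = 6
L: 6·0+5·0+5·0+5·6 = 30 | 6·5 = 30
Q: 6·2+5·2+5·0+5·4 = 42 | 6·7 = 42
gcd(6,5,5,5,6) = 1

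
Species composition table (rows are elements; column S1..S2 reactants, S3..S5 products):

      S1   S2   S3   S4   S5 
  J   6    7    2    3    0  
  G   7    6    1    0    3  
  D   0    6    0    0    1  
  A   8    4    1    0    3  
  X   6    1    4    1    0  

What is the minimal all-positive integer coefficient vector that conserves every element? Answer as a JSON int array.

Coefficients: [2, 1, 2, 5, 6]

J: 2·6+1·7 = 19 | 2·2+5·3+6·0 = 19
G: 2·7+1·6 = 20 | 2·1+5·0+6·3 = 20
D: 2·0+1·6 = 6 | 2·0+5·0+6·1 = 6
A: 2·8+1·4 = 20 | 2·1+5·0+6·3 = 20
X: 2·6+1·1 = 13 | 2·4+5·1+6·0 = 13
gcd(2,1,2,5,6) = 1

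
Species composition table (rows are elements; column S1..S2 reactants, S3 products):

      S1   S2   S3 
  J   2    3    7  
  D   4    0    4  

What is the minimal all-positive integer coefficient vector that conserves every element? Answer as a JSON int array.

J: 3·2+5·3 = 21 | 3·7 = 21
D: 3·4+5·0 = 12 | 3·4 = 12
gcd(3,5,3) = 1

Coefficients: [3, 5, 3]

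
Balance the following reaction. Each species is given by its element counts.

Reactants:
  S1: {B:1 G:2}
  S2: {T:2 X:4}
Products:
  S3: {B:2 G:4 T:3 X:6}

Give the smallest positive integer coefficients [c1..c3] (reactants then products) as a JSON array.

Coefficients: [4, 3, 2]

B: 4·1+3·0 = 4 | 2·2 = 4
G: 4·2+3·0 = 8 | 2·4 = 8
T: 4·0+3·2 = 6 | 2·3 = 6
X: 4·0+3·4 = 12 | 2·6 = 12
gcd(4,3,2) = 1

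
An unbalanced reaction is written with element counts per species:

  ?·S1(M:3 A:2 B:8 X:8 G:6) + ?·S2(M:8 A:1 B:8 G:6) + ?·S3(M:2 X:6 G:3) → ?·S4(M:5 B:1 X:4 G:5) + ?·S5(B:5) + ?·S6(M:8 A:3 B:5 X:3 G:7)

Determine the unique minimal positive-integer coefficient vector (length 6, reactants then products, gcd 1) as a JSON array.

Coefficients: [1, 4, 3, 5, 5, 2]

M: 1·3+4·8+3·2 = 41 | 5·5+5·0+2·8 = 41
A: 1·2+4·1+3·0 = 6 | 5·0+5·0+2·3 = 6
B: 1·8+4·8+3·0 = 40 | 5·1+5·5+2·5 = 40
X: 1·8+4·0+3·6 = 26 | 5·4+5·0+2·3 = 26
G: 1·6+4·6+3·3 = 39 | 5·5+5·0+2·7 = 39
gcd(1,4,3,5,5,2) = 1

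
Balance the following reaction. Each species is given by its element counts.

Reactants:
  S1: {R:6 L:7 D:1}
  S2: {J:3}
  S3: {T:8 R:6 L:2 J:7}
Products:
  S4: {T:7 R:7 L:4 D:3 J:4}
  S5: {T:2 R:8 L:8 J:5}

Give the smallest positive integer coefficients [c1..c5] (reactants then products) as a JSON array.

Coefficients: [6, 4, 3, 2, 5]

T: 6·0+4·0+3·8 = 24 | 2·7+5·2 = 24
R: 6·6+4·0+3·6 = 54 | 2·7+5·8 = 54
L: 6·7+4·0+3·2 = 48 | 2·4+5·8 = 48
D: 6·1+4·0+3·0 = 6 | 2·3+5·0 = 6
J: 6·0+4·3+3·7 = 33 | 2·4+5·5 = 33
gcd(6,4,3,2,5) = 1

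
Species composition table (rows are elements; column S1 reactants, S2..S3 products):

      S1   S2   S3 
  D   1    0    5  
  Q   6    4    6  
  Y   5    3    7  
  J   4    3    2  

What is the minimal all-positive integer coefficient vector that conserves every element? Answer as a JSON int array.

D: 5·1 = 5 | 6·0+1·5 = 5
Q: 5·6 = 30 | 6·4+1·6 = 30
Y: 5·5 = 25 | 6·3+1·7 = 25
J: 5·4 = 20 | 6·3+1·2 = 20
gcd(5,6,1) = 1

Coefficients: [5, 6, 1]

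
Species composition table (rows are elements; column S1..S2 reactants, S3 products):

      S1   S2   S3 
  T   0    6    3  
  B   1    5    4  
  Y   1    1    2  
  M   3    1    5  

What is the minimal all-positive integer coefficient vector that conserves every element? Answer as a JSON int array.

Coefficients: [3, 1, 2]

T: 3·0+1·6 = 6 | 2·3 = 6
B: 3·1+1·5 = 8 | 2·4 = 8
Y: 3·1+1·1 = 4 | 2·2 = 4
M: 3·3+1·1 = 10 | 2·5 = 10
gcd(3,1,2) = 1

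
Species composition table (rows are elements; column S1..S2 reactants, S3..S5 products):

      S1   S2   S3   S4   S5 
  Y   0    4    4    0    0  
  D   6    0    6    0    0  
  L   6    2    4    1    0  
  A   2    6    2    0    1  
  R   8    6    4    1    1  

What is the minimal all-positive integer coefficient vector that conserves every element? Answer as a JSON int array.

Coefficients: [1, 1, 1, 4, 6]

Y: 1·0+1·4 = 4 | 1·4+4·0+6·0 = 4
D: 1·6+1·0 = 6 | 1·6+4·0+6·0 = 6
L: 1·6+1·2 = 8 | 1·4+4·1+6·0 = 8
A: 1·2+1·6 = 8 | 1·2+4·0+6·1 = 8
R: 1·8+1·6 = 14 | 1·4+4·1+6·1 = 14
gcd(1,1,1,4,6) = 1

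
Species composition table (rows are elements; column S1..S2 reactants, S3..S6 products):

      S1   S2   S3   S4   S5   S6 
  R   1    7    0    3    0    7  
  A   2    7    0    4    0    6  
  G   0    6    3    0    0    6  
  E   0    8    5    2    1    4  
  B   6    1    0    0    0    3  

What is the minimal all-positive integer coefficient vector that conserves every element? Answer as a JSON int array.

R: 1·1+6·7 = 43 | 4·0+5·3+2·0+4·7 = 43
A: 1·2+6·7 = 44 | 4·0+5·4+2·0+4·6 = 44
G: 1·0+6·6 = 36 | 4·3+5·0+2·0+4·6 = 36
E: 1·0+6·8 = 48 | 4·5+5·2+2·1+4·4 = 48
B: 1·6+6·1 = 12 | 4·0+5·0+2·0+4·3 = 12
gcd(1,6,4,5,2,4) = 1

Coefficients: [1, 6, 4, 5, 2, 4]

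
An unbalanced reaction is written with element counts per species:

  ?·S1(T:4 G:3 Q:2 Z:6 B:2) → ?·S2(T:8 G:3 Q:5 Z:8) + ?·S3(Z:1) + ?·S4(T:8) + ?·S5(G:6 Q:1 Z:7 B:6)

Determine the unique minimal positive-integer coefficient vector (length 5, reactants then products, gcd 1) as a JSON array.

T: 6·4 = 24 | 2·8+6·0+1·8+2·0 = 24
G: 6·3 = 18 | 2·3+6·0+1·0+2·6 = 18
Q: 6·2 = 12 | 2·5+6·0+1·0+2·1 = 12
Z: 6·6 = 36 | 2·8+6·1+1·0+2·7 = 36
B: 6·2 = 12 | 2·0+6·0+1·0+2·6 = 12
gcd(6,2,6,1,2) = 1

Coefficients: [6, 2, 6, 1, 2]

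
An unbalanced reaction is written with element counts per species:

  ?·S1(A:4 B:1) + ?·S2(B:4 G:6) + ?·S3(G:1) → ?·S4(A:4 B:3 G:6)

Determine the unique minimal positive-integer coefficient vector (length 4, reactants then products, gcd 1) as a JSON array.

Coefficients: [2, 1, 6, 2]

A: 2·4+1·0+6·0 = 8 | 2·4 = 8
B: 2·1+1·4+6·0 = 6 | 2·3 = 6
G: 2·0+1·6+6·1 = 12 | 2·6 = 12
gcd(2,1,6,2) = 1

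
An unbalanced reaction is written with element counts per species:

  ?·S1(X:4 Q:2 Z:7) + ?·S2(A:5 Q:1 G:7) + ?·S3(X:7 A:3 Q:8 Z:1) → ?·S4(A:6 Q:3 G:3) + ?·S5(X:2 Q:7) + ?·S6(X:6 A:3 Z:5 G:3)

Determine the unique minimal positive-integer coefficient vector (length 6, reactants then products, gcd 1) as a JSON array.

Coefficients: [3, 3, 4, 2, 5, 5]

X: 3·4+3·0+4·7 = 40 | 2·0+5·2+5·6 = 40
A: 3·0+3·5+4·3 = 27 | 2·6+5·0+5·3 = 27
Q: 3·2+3·1+4·8 = 41 | 2·3+5·7+5·0 = 41
Z: 3·7+3·0+4·1 = 25 | 2·0+5·0+5·5 = 25
G: 3·0+3·7+4·0 = 21 | 2·3+5·0+5·3 = 21
gcd(3,3,4,2,5,5) = 1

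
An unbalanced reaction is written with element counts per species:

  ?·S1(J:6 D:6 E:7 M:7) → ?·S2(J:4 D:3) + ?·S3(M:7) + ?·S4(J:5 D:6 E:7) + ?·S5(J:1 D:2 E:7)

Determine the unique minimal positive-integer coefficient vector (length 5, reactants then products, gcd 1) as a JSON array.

Coefficients: [4, 4, 4, 1, 3]

J: 4·6 = 24 | 4·4+4·0+1·5+3·1 = 24
D: 4·6 = 24 | 4·3+4·0+1·6+3·2 = 24
E: 4·7 = 28 | 4·0+4·0+1·7+3·7 = 28
M: 4·7 = 28 | 4·0+4·7+1·0+3·0 = 28
gcd(4,4,4,1,3) = 1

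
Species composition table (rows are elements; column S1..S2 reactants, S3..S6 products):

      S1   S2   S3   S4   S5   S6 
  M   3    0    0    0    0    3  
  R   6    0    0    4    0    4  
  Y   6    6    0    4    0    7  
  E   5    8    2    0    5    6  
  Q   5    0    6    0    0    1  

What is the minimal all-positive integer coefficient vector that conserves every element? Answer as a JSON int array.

M: 6·3+3·0 = 18 | 4·0+3·0+2·0+6·3 = 18
R: 6·6+3·0 = 36 | 4·0+3·4+2·0+6·4 = 36
Y: 6·6+3·6 = 54 | 4·0+3·4+2·0+6·7 = 54
E: 6·5+3·8 = 54 | 4·2+3·0+2·5+6·6 = 54
Q: 6·5+3·0 = 30 | 4·6+3·0+2·0+6·1 = 30
gcd(6,3,4,3,2,6) = 1

Coefficients: [6, 3, 4, 3, 2, 6]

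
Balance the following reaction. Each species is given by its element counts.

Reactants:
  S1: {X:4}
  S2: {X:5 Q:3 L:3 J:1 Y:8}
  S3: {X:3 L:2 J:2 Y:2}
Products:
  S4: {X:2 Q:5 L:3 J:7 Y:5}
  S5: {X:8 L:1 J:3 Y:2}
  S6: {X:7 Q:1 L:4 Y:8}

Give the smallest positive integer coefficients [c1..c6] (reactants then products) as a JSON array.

Coefficients: [1, 5, 6, 2, 1, 5]

X: 1·4+5·5+6·3 = 47 | 2·2+1·8+5·7 = 47
Q: 1·0+5·3+6·0 = 15 | 2·5+1·0+5·1 = 15
L: 1·0+5·3+6·2 = 27 | 2·3+1·1+5·4 = 27
J: 1·0+5·1+6·2 = 17 | 2·7+1·3+5·0 = 17
Y: 1·0+5·8+6·2 = 52 | 2·5+1·2+5·8 = 52
gcd(1,5,6,2,1,5) = 1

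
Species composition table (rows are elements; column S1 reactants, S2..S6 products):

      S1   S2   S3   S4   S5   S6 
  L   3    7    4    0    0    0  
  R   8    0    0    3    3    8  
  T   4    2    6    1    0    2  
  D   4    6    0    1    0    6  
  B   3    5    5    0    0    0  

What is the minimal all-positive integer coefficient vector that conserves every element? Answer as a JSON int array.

L: 5·3 = 15 | 1·7+2·4+2·0+6·0+2·0 = 15
R: 5·8 = 40 | 1·0+2·0+2·3+6·3+2·8 = 40
T: 5·4 = 20 | 1·2+2·6+2·1+6·0+2·2 = 20
D: 5·4 = 20 | 1·6+2·0+2·1+6·0+2·6 = 20
B: 5·3 = 15 | 1·5+2·5+2·0+6·0+2·0 = 15
gcd(5,1,2,2,6,2) = 1

Coefficients: [5, 1, 2, 2, 6, 2]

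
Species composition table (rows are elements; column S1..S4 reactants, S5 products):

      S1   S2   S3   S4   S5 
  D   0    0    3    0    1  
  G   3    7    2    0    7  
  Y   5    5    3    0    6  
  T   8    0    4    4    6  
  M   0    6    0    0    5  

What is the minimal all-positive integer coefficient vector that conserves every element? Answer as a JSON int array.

Coefficients: [1, 5, 2, 5, 6]

D: 1·0+5·0+2·3+5·0 = 6 | 6·1 = 6
G: 1·3+5·7+2·2+5·0 = 42 | 6·7 = 42
Y: 1·5+5·5+2·3+5·0 = 36 | 6·6 = 36
T: 1·8+5·0+2·4+5·4 = 36 | 6·6 = 36
M: 1·0+5·6+2·0+5·0 = 30 | 6·5 = 30
gcd(1,5,2,5,6) = 1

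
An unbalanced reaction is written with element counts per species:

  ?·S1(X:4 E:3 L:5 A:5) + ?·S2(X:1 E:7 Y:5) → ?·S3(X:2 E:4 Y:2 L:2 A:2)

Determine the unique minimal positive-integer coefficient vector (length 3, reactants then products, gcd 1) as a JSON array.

X: 2·4+2·1 = 10 | 5·2 = 10
E: 2·3+2·7 = 20 | 5·4 = 20
Y: 2·0+2·5 = 10 | 5·2 = 10
L: 2·5+2·0 = 10 | 5·2 = 10
A: 2·5+2·0 = 10 | 5·2 = 10
gcd(2,2,5) = 1

Coefficients: [2, 2, 5]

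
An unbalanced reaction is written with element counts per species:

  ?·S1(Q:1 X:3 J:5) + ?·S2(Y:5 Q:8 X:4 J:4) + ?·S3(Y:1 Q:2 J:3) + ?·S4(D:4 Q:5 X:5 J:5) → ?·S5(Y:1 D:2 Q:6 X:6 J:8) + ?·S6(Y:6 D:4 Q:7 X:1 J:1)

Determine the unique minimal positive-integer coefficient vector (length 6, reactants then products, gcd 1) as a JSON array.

Coefficients: [3, 2, 2, 4, 6, 1]

Y: 3·0+2·5+2·1+4·0 = 12 | 6·1+1·6 = 12
D: 3·0+2·0+2·0+4·4 = 16 | 6·2+1·4 = 16
Q: 3·1+2·8+2·2+4·5 = 43 | 6·6+1·7 = 43
X: 3·3+2·4+2·0+4·5 = 37 | 6·6+1·1 = 37
J: 3·5+2·4+2·3+4·5 = 49 | 6·8+1·1 = 49
gcd(3,2,2,4,6,1) = 1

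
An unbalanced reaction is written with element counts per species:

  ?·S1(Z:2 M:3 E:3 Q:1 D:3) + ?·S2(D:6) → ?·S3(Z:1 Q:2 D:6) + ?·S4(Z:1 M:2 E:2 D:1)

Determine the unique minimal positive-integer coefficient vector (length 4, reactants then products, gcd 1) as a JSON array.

Z: 4·2+1·0 = 8 | 2·1+6·1 = 8
M: 4·3+1·0 = 12 | 2·0+6·2 = 12
E: 4·3+1·0 = 12 | 2·0+6·2 = 12
Q: 4·1+1·0 = 4 | 2·2+6·0 = 4
D: 4·3+1·6 = 18 | 2·6+6·1 = 18
gcd(4,1,2,6) = 1

Coefficients: [4, 1, 2, 6]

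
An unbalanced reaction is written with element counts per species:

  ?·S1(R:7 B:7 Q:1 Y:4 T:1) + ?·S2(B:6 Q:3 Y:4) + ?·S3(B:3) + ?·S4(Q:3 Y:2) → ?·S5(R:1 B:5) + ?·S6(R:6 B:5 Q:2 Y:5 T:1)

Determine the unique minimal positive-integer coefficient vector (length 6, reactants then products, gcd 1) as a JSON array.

R: 6·7+1·0+4·0+1·0 = 42 | 6·1+6·6 = 42
B: 6·7+1·6+4·3+1·0 = 60 | 6·5+6·5 = 60
Q: 6·1+1·3+4·0+1·3 = 12 | 6·0+6·2 = 12
Y: 6·4+1·4+4·0+1·2 = 30 | 6·0+6·5 = 30
T: 6·1+1·0+4·0+1·0 = 6 | 6·0+6·1 = 6
gcd(6,1,4,1,6,6) = 1

Coefficients: [6, 1, 4, 1, 6, 6]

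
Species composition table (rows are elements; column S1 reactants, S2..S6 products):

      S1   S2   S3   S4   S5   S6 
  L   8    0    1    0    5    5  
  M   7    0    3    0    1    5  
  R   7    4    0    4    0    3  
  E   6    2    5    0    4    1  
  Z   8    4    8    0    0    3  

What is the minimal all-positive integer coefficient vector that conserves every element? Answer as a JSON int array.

Coefficients: [4, 1, 2, 3, 2, 4]

L: 4·8 = 32 | 1·0+2·1+3·0+2·5+4·5 = 32
M: 4·7 = 28 | 1·0+2·3+3·0+2·1+4·5 = 28
R: 4·7 = 28 | 1·4+2·0+3·4+2·0+4·3 = 28
E: 4·6 = 24 | 1·2+2·5+3·0+2·4+4·1 = 24
Z: 4·8 = 32 | 1·4+2·8+3·0+2·0+4·3 = 32
gcd(4,1,2,3,2,4) = 1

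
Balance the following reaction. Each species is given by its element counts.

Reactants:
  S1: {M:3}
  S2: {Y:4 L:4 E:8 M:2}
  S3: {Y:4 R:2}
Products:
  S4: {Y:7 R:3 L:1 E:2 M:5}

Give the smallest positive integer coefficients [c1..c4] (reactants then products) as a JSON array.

Coefficients: [6, 1, 6, 4]

Y: 6·0+1·4+6·4 = 28 | 4·7 = 28
R: 6·0+1·0+6·2 = 12 | 4·3 = 12
L: 6·0+1·4+6·0 = 4 | 4·1 = 4
E: 6·0+1·8+6·0 = 8 | 4·2 = 8
M: 6·3+1·2+6·0 = 20 | 4·5 = 20
gcd(6,1,6,4) = 1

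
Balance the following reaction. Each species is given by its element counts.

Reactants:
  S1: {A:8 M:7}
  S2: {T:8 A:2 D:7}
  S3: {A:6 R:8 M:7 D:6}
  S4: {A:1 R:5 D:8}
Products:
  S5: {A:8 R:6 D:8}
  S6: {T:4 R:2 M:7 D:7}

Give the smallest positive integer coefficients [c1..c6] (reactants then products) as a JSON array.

Coefficients: [3, 2, 1, 6, 5, 4]

T: 3·0+2·8+1·0+6·0 = 16 | 5·0+4·4 = 16
A: 3·8+2·2+1·6+6·1 = 40 | 5·8+4·0 = 40
R: 3·0+2·0+1·8+6·5 = 38 | 5·6+4·2 = 38
M: 3·7+2·0+1·7+6·0 = 28 | 5·0+4·7 = 28
D: 3·0+2·7+1·6+6·8 = 68 | 5·8+4·7 = 68
gcd(3,2,1,6,5,4) = 1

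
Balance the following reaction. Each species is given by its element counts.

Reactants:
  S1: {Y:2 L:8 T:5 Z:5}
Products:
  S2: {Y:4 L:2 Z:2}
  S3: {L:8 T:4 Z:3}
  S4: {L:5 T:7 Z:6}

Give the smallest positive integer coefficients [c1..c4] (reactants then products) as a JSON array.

Coefficients: [6, 3, 4, 2]

Y: 6·2 = 12 | 3·4+4·0+2·0 = 12
L: 6·8 = 48 | 3·2+4·8+2·5 = 48
T: 6·5 = 30 | 3·0+4·4+2·7 = 30
Z: 6·5 = 30 | 3·2+4·3+2·6 = 30
gcd(6,3,4,2) = 1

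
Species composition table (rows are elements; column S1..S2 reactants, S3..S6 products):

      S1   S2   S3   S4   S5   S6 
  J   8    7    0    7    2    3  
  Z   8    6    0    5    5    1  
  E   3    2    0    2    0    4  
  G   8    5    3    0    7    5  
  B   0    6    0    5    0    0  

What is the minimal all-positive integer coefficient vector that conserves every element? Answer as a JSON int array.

Coefficients: [2, 5, 5, 6, 3, 1]

J: 2·8+5·7 = 51 | 5·0+6·7+3·2+1·3 = 51
Z: 2·8+5·6 = 46 | 5·0+6·5+3·5+1·1 = 46
E: 2·3+5·2 = 16 | 5·0+6·2+3·0+1·4 = 16
G: 2·8+5·5 = 41 | 5·3+6·0+3·7+1·5 = 41
B: 2·0+5·6 = 30 | 5·0+6·5+3·0+1·0 = 30
gcd(2,5,5,6,3,1) = 1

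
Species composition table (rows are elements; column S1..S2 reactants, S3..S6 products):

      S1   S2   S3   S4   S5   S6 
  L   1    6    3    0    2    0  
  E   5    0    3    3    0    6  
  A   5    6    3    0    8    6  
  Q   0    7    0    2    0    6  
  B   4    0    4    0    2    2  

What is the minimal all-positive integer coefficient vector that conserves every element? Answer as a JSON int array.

Coefficients: [6, 2, 4, 4, 3, 1]

L: 6·1+2·6 = 18 | 4·3+4·0+3·2+1·0 = 18
E: 6·5+2·0 = 30 | 4·3+4·3+3·0+1·6 = 30
A: 6·5+2·6 = 42 | 4·3+4·0+3·8+1·6 = 42
Q: 6·0+2·7 = 14 | 4·0+4·2+3·0+1·6 = 14
B: 6·4+2·0 = 24 | 4·4+4·0+3·2+1·2 = 24
gcd(6,2,4,4,3,1) = 1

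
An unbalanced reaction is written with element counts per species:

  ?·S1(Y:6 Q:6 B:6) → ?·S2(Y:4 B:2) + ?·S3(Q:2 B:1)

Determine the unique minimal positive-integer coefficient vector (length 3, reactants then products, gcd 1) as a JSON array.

Coefficients: [2, 3, 6]

Y: 2·6 = 12 | 3·4+6·0 = 12
Q: 2·6 = 12 | 3·0+6·2 = 12
B: 2·6 = 12 | 3·2+6·1 = 12
gcd(2,3,6) = 1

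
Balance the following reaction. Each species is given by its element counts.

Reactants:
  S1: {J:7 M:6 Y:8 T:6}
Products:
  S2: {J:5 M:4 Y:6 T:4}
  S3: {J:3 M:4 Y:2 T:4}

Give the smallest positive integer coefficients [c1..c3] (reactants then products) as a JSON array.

Coefficients: [4, 5, 1]

J: 4·7 = 28 | 5·5+1·3 = 28
M: 4·6 = 24 | 5·4+1·4 = 24
Y: 4·8 = 32 | 5·6+1·2 = 32
T: 4·6 = 24 | 5·4+1·4 = 24
gcd(4,5,1) = 1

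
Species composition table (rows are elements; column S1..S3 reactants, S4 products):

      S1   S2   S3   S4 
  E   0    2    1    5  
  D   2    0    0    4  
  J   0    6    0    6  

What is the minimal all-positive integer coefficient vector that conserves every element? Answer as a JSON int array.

Coefficients: [2, 1, 3, 1]

E: 2·0+1·2+3·1 = 5 | 1·5 = 5
D: 2·2+1·0+3·0 = 4 | 1·4 = 4
J: 2·0+1·6+3·0 = 6 | 1·6 = 6
gcd(2,1,3,1) = 1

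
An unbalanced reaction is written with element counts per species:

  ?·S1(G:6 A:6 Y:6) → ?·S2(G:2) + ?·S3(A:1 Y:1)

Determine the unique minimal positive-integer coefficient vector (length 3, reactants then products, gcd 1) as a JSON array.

G: 1·6 = 6 | 3·2+6·0 = 6
A: 1·6 = 6 | 3·0+6·1 = 6
Y: 1·6 = 6 | 3·0+6·1 = 6
gcd(1,3,6) = 1

Coefficients: [1, 3, 6]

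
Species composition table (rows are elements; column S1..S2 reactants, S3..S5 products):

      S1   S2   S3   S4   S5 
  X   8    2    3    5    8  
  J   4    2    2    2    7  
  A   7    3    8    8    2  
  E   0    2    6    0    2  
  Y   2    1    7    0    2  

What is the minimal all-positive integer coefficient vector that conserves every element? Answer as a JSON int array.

X: 3·8+5·2 = 34 | 1·3+3·5+2·8 = 34
J: 3·4+5·2 = 22 | 1·2+3·2+2·7 = 22
A: 3·7+5·3 = 36 | 1·8+3·8+2·2 = 36
E: 3·0+5·2 = 10 | 1·6+3·0+2·2 = 10
Y: 3·2+5·1 = 11 | 1·7+3·0+2·2 = 11
gcd(3,5,1,3,2) = 1

Coefficients: [3, 5, 1, 3, 2]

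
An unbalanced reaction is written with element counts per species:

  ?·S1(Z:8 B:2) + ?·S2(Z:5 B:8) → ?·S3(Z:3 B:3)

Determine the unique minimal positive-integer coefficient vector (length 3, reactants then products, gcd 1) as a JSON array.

Z: 1·8+2·5 = 18 | 6·3 = 18
B: 1·2+2·8 = 18 | 6·3 = 18
gcd(1,2,6) = 1

Coefficients: [1, 2, 6]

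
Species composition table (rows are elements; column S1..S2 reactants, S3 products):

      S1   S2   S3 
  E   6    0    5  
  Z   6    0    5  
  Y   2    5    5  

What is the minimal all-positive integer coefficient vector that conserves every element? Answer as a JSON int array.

E: 5·6+4·0 = 30 | 6·5 = 30
Z: 5·6+4·0 = 30 | 6·5 = 30
Y: 5·2+4·5 = 30 | 6·5 = 30
gcd(5,4,6) = 1

Coefficients: [5, 4, 6]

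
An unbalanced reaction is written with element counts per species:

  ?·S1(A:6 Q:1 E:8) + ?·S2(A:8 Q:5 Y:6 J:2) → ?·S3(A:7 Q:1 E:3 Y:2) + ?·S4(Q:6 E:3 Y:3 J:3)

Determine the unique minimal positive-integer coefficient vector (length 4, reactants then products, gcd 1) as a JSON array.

Coefficients: [3, 3, 6, 2]

A: 3·6+3·8 = 42 | 6·7+2·0 = 42
Q: 3·1+3·5 = 18 | 6·1+2·6 = 18
E: 3·8+3·0 = 24 | 6·3+2·3 = 24
Y: 3·0+3·6 = 18 | 6·2+2·3 = 18
J: 3·0+3·2 = 6 | 6·0+2·3 = 6
gcd(3,3,6,2) = 1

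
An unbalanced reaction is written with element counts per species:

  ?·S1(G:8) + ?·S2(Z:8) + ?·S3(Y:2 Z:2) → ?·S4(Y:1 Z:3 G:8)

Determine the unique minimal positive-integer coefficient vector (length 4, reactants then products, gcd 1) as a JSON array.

Coefficients: [4, 1, 2, 4]

Y: 4·0+1·0+2·2 = 4 | 4·1 = 4
Z: 4·0+1·8+2·2 = 12 | 4·3 = 12
G: 4·8+1·0+2·0 = 32 | 4·8 = 32
gcd(4,1,2,4) = 1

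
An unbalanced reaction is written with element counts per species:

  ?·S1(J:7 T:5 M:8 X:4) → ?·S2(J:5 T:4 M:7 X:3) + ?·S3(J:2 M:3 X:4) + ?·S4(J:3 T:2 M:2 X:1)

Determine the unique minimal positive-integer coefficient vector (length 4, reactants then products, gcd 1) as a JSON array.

Coefficients: [6, 5, 1, 5]

J: 6·7 = 42 | 5·5+1·2+5·3 = 42
T: 6·5 = 30 | 5·4+1·0+5·2 = 30
M: 6·8 = 48 | 5·7+1·3+5·2 = 48
X: 6·4 = 24 | 5·3+1·4+5·1 = 24
gcd(6,5,1,5) = 1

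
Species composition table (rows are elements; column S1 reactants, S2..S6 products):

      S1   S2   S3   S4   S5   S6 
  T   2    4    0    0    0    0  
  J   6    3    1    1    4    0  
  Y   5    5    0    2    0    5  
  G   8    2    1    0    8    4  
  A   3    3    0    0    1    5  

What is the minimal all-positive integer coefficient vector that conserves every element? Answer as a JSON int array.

Coefficients: [6, 3, 6, 5, 4, 1]

T: 6·2 = 12 | 3·4+6·0+5·0+4·0+1·0 = 12
J: 6·6 = 36 | 3·3+6·1+5·1+4·4+1·0 = 36
Y: 6·5 = 30 | 3·5+6·0+5·2+4·0+1·5 = 30
G: 6·8 = 48 | 3·2+6·1+5·0+4·8+1·4 = 48
A: 6·3 = 18 | 3·3+6·0+5·0+4·1+1·5 = 18
gcd(6,3,6,5,4,1) = 1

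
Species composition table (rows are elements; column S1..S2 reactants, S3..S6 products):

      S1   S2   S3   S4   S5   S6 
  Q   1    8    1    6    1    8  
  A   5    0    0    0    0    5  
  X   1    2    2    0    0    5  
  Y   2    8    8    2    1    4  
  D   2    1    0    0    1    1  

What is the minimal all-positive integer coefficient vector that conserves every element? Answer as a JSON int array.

Q: 1·1+5·8 = 41 | 3·1+4·6+6·1+1·8 = 41
A: 1·5+5·0 = 5 | 3·0+4·0+6·0+1·5 = 5
X: 1·1+5·2 = 11 | 3·2+4·0+6·0+1·5 = 11
Y: 1·2+5·8 = 42 | 3·8+4·2+6·1+1·4 = 42
D: 1·2+5·1 = 7 | 3·0+4·0+6·1+1·1 = 7
gcd(1,5,3,4,6,1) = 1

Coefficients: [1, 5, 3, 4, 6, 1]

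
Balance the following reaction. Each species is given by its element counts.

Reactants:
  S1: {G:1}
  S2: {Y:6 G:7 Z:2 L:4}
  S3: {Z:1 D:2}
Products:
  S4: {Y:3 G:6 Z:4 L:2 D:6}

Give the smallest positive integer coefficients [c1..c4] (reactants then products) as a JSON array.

Y: 5·0+1·6+6·0 = 6 | 2·3 = 6
G: 5·1+1·7+6·0 = 12 | 2·6 = 12
Z: 5·0+1·2+6·1 = 8 | 2·4 = 8
L: 5·0+1·4+6·0 = 4 | 2·2 = 4
D: 5·0+1·0+6·2 = 12 | 2·6 = 12
gcd(5,1,6,2) = 1

Coefficients: [5, 1, 6, 2]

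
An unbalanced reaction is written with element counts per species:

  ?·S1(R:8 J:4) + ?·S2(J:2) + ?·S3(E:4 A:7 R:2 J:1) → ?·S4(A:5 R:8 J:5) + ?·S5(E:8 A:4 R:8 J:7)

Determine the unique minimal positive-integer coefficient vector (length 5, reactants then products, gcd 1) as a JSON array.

Coefficients: [5, 5, 4, 4, 2]

E: 5·0+5·0+4·4 = 16 | 4·0+2·8 = 16
A: 5·0+5·0+4·7 = 28 | 4·5+2·4 = 28
R: 5·8+5·0+4·2 = 48 | 4·8+2·8 = 48
J: 5·4+5·2+4·1 = 34 | 4·5+2·7 = 34
gcd(5,5,4,4,2) = 1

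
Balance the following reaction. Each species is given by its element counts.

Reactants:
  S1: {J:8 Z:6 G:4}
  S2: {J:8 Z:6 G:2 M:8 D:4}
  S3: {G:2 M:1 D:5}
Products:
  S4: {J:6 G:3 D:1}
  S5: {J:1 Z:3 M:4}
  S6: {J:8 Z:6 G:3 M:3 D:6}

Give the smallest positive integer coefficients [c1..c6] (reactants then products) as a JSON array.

Coefficients: [2, 4, 1, 3, 6, 3]

J: 2·8+4·8+1·0 = 48 | 3·6+6·1+3·8 = 48
Z: 2·6+4·6+1·0 = 36 | 3·0+6·3+3·6 = 36
G: 2·4+4·2+1·2 = 18 | 3·3+6·0+3·3 = 18
M: 2·0+4·8+1·1 = 33 | 3·0+6·4+3·3 = 33
D: 2·0+4·4+1·5 = 21 | 3·1+6·0+3·6 = 21
gcd(2,4,1,3,6,3) = 1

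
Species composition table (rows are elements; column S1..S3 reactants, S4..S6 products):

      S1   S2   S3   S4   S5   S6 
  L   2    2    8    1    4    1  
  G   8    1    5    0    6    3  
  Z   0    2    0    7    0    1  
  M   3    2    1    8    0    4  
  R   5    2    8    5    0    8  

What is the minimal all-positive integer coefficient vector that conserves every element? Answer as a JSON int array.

L: 5·2+6·2+1·8 = 30 | 1·1+6·4+5·1 = 30
G: 5·8+6·1+1·5 = 51 | 1·0+6·6+5·3 = 51
Z: 5·0+6·2+1·0 = 12 | 1·7+6·0+5·1 = 12
M: 5·3+6·2+1·1 = 28 | 1·8+6·0+5·4 = 28
R: 5·5+6·2+1·8 = 45 | 1·5+6·0+5·8 = 45
gcd(5,6,1,1,6,5) = 1

Coefficients: [5, 6, 1, 1, 6, 5]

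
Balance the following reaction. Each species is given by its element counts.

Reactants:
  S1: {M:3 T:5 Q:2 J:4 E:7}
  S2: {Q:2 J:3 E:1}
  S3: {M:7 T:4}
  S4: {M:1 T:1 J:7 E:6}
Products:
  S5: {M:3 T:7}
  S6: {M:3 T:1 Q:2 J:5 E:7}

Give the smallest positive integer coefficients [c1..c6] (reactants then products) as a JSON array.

M: 5·3+1·0+2·7+1·1 = 30 | 4·3+6·3 = 30
T: 5·5+1·0+2·4+1·1 = 34 | 4·7+6·1 = 34
Q: 5·2+1·2+2·0+1·0 = 12 | 4·0+6·2 = 12
J: 5·4+1·3+2·0+1·7 = 30 | 4·0+6·5 = 30
E: 5·7+1·1+2·0+1·6 = 42 | 4·0+6·7 = 42
gcd(5,1,2,1,4,6) = 1

Coefficients: [5, 1, 2, 1, 4, 6]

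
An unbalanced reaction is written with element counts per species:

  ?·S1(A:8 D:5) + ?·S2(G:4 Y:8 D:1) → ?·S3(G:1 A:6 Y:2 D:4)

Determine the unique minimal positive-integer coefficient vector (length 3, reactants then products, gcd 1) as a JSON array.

G: 3·0+1·4 = 4 | 4·1 = 4
A: 3·8+1·0 = 24 | 4·6 = 24
Y: 3·0+1·8 = 8 | 4·2 = 8
D: 3·5+1·1 = 16 | 4·4 = 16
gcd(3,1,4) = 1

Coefficients: [3, 1, 4]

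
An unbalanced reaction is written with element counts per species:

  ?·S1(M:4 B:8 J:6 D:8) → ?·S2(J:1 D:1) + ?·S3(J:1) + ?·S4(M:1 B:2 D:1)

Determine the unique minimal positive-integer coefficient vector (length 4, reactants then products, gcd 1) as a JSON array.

M: 1·4 = 4 | 4·0+2·0+4·1 = 4
B: 1·8 = 8 | 4·0+2·0+4·2 = 8
J: 1·6 = 6 | 4·1+2·1+4·0 = 6
D: 1·8 = 8 | 4·1+2·0+4·1 = 8
gcd(1,4,2,4) = 1

Coefficients: [1, 4, 2, 4]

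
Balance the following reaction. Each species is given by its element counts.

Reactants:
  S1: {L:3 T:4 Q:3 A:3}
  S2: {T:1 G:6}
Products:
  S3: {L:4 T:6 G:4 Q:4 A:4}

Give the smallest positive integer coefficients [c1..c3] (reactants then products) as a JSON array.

L: 4·3+2·0 = 12 | 3·4 = 12
T: 4·4+2·1 = 18 | 3·6 = 18
G: 4·0+2·6 = 12 | 3·4 = 12
Q: 4·3+2·0 = 12 | 3·4 = 12
A: 4·3+2·0 = 12 | 3·4 = 12
gcd(4,2,3) = 1

Coefficients: [4, 2, 3]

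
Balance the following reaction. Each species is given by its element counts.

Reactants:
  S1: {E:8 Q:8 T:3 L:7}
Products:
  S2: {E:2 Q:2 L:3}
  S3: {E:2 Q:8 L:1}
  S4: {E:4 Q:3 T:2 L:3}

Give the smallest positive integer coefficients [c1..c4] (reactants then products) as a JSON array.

E: 4·8 = 32 | 3·2+1·2+6·4 = 32
Q: 4·8 = 32 | 3·2+1·8+6·3 = 32
T: 4·3 = 12 | 3·0+1·0+6·2 = 12
L: 4·7 = 28 | 3·3+1·1+6·3 = 28
gcd(4,3,1,6) = 1

Coefficients: [4, 3, 1, 6]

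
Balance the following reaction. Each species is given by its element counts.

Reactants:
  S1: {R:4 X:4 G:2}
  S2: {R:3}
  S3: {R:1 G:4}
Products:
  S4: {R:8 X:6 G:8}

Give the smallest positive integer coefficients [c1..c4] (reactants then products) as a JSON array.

R: 6·4+1·3+5·1 = 32 | 4·8 = 32
X: 6·4+1·0+5·0 = 24 | 4·6 = 24
G: 6·2+1·0+5·4 = 32 | 4·8 = 32
gcd(6,1,5,4) = 1

Coefficients: [6, 1, 5, 4]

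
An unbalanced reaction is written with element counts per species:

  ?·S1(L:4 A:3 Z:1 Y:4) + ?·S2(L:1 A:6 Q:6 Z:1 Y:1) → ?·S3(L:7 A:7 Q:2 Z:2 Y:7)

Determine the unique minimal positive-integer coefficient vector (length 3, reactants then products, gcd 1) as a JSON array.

L: 5·4+1·1 = 21 | 3·7 = 21
A: 5·3+1·6 = 21 | 3·7 = 21
Q: 5·0+1·6 = 6 | 3·2 = 6
Z: 5·1+1·1 = 6 | 3·2 = 6
Y: 5·4+1·1 = 21 | 3·7 = 21
gcd(5,1,3) = 1

Coefficients: [5, 1, 3]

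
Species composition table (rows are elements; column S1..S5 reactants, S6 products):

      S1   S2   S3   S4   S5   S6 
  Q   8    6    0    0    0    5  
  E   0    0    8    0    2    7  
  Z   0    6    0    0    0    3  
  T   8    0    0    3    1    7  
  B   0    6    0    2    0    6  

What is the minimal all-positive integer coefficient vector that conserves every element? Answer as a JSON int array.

Coefficients: [1, 2, 3, 6, 2, 4]

Q: 1·8+2·6+3·0+6·0+2·0 = 20 | 4·5 = 20
E: 1·0+2·0+3·8+6·0+2·2 = 28 | 4·7 = 28
Z: 1·0+2·6+3·0+6·0+2·0 = 12 | 4·3 = 12
T: 1·8+2·0+3·0+6·3+2·1 = 28 | 4·7 = 28
B: 1·0+2·6+3·0+6·2+2·0 = 24 | 4·6 = 24
gcd(1,2,3,6,2,4) = 1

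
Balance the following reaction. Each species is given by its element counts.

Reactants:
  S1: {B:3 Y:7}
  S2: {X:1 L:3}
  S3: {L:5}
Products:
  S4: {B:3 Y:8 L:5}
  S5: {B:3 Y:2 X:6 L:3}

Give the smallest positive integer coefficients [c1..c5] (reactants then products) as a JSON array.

B: 6·3+6·0+2·0 = 18 | 5·3+1·3 = 18
Y: 6·7+6·0+2·0 = 42 | 5·8+1·2 = 42
X: 6·0+6·1+2·0 = 6 | 5·0+1·6 = 6
L: 6·0+6·3+2·5 = 28 | 5·5+1·3 = 28
gcd(6,6,2,5,1) = 1

Coefficients: [6, 6, 2, 5, 1]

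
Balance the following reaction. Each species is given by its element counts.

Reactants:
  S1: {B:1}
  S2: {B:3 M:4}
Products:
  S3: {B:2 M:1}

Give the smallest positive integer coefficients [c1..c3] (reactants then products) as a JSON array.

Coefficients: [5, 1, 4]

B: 5·1+1·3 = 8 | 4·2 = 8
M: 5·0+1·4 = 4 | 4·1 = 4
gcd(5,1,4) = 1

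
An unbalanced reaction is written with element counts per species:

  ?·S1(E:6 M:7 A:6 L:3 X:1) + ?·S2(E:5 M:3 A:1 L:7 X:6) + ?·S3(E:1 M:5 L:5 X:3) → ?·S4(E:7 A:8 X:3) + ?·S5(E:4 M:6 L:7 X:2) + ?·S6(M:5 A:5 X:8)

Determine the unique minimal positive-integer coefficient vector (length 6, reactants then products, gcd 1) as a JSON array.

Coefficients: [3, 3, 1, 2, 5, 1]

E: 3·6+3·5+1·1 = 34 | 2·7+5·4+1·0 = 34
M: 3·7+3·3+1·5 = 35 | 2·0+5·6+1·5 = 35
A: 3·6+3·1+1·0 = 21 | 2·8+5·0+1·5 = 21
L: 3·3+3·7+1·5 = 35 | 2·0+5·7+1·0 = 35
X: 3·1+3·6+1·3 = 24 | 2·3+5·2+1·8 = 24
gcd(3,3,1,2,5,1) = 1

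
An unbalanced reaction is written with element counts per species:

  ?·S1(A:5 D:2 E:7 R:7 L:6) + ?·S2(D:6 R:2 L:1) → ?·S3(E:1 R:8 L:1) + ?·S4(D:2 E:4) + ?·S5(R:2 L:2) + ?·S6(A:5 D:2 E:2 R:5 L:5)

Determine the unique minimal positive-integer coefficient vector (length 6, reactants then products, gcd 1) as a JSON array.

A: 5·5+2·0 = 25 | 1·0+6·0+3·0+5·5 = 25
D: 5·2+2·6 = 22 | 1·0+6·2+3·0+5·2 = 22
E: 5·7+2·0 = 35 | 1·1+6·4+3·0+5·2 = 35
R: 5·7+2·2 = 39 | 1·8+6·0+3·2+5·5 = 39
L: 5·6+2·1 = 32 | 1·1+6·0+3·2+5·5 = 32
gcd(5,2,1,6,3,5) = 1

Coefficients: [5, 2, 1, 6, 3, 5]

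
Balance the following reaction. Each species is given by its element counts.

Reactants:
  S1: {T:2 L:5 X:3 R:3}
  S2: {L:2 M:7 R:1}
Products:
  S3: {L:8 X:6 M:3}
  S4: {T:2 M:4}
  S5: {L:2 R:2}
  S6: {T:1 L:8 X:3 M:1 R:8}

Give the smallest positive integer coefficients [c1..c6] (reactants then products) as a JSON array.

T: 6·2+4·0 = 12 | 2·0+5·2+3·0+2·1 = 12
L: 6·5+4·2 = 38 | 2·8+5·0+3·2+2·8 = 38
X: 6·3+4·0 = 18 | 2·6+5·0+3·0+2·3 = 18
M: 6·0+4·7 = 28 | 2·3+5·4+3·0+2·1 = 28
R: 6·3+4·1 = 22 | 2·0+5·0+3·2+2·8 = 22
gcd(6,4,2,5,3,2) = 1

Coefficients: [6, 4, 2, 5, 3, 2]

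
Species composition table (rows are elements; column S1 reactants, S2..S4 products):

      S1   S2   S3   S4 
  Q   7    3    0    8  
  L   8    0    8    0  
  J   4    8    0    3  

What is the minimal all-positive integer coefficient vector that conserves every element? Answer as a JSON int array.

Q: 5·7 = 35 | 1·3+5·0+4·8 = 35
L: 5·8 = 40 | 1·0+5·8+4·0 = 40
J: 5·4 = 20 | 1·8+5·0+4·3 = 20
gcd(5,1,5,4) = 1

Coefficients: [5, 1, 5, 4]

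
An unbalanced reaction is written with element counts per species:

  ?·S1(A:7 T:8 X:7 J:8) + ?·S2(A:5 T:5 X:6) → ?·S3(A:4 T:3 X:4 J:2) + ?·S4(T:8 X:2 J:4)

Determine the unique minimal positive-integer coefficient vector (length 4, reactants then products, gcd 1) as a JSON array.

A: 2·7+2·5 = 24 | 6·4+1·0 = 24
T: 2·8+2·5 = 26 | 6·3+1·8 = 26
X: 2·7+2·6 = 26 | 6·4+1·2 = 26
J: 2·8+2·0 = 16 | 6·2+1·4 = 16
gcd(2,2,6,1) = 1

Coefficients: [2, 2, 6, 1]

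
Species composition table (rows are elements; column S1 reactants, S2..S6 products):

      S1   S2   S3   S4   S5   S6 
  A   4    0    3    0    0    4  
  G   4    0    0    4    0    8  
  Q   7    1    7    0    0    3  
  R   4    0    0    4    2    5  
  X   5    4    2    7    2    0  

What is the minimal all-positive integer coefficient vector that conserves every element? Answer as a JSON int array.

Coefficients: [5, 1, 4, 1, 3, 2]

A: 5·4 = 20 | 1·0+4·3+1·0+3·0+2·4 = 20
G: 5·4 = 20 | 1·0+4·0+1·4+3·0+2·8 = 20
Q: 5·7 = 35 | 1·1+4·7+1·0+3·0+2·3 = 35
R: 5·4 = 20 | 1·0+4·0+1·4+3·2+2·5 = 20
X: 5·5 = 25 | 1·4+4·2+1·7+3·2+2·0 = 25
gcd(5,1,4,1,3,2) = 1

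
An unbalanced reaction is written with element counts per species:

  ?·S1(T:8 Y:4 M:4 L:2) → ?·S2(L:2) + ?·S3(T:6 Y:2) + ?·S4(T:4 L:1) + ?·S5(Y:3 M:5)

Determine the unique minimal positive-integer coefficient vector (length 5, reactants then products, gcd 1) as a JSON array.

T: 5·8 = 40 | 3·0+4·6+4·4+4·0 = 40
Y: 5·4 = 20 | 3·0+4·2+4·0+4·3 = 20
M: 5·4 = 20 | 3·0+4·0+4·0+4·5 = 20
L: 5·2 = 10 | 3·2+4·0+4·1+4·0 = 10
gcd(5,3,4,4,4) = 1

Coefficients: [5, 3, 4, 4, 4]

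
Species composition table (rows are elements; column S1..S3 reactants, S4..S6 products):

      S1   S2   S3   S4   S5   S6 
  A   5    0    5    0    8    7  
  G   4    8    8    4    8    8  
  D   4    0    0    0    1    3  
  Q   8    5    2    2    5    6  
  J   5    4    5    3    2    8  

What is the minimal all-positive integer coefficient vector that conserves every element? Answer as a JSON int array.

A: 1·5+1·0+2·5 = 15 | 3·0+1·8+1·7 = 15
G: 1·4+1·8+2·8 = 28 | 3·4+1·8+1·8 = 28
D: 1·4+1·0+2·0 = 4 | 3·0+1·1+1·3 = 4
Q: 1·8+1·5+2·2 = 17 | 3·2+1·5+1·6 = 17
J: 1·5+1·4+2·5 = 19 | 3·3+1·2+1·8 = 19
gcd(1,1,2,3,1,1) = 1

Coefficients: [1, 1, 2, 3, 1, 1]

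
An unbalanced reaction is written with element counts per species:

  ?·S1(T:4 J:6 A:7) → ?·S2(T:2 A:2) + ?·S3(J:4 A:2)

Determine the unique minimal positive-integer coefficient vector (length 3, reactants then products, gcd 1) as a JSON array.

T: 2·4 = 8 | 4·2+3·0 = 8
J: 2·6 = 12 | 4·0+3·4 = 12
A: 2·7 = 14 | 4·2+3·2 = 14
gcd(2,4,3) = 1

Coefficients: [2, 4, 3]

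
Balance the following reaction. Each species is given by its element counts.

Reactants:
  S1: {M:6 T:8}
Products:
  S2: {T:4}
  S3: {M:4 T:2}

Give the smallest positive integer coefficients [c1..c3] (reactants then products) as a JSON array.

M: 4·6 = 24 | 5·0+6·4 = 24
T: 4·8 = 32 | 5·4+6·2 = 32
gcd(4,5,6) = 1

Coefficients: [4, 5, 6]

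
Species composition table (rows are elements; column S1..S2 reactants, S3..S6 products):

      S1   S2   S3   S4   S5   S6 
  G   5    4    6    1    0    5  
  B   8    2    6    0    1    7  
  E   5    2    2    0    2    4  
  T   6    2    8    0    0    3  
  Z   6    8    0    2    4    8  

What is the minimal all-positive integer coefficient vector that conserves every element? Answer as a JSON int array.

Coefficients: [4, 3, 3, 4, 6, 2]

G: 4·5+3·4 = 32 | 3·6+4·1+6·0+2·5 = 32
B: 4·8+3·2 = 38 | 3·6+4·0+6·1+2·7 = 38
E: 4·5+3·2 = 26 | 3·2+4·0+6·2+2·4 = 26
T: 4·6+3·2 = 30 | 3·8+4·0+6·0+2·3 = 30
Z: 4·6+3·8 = 48 | 3·0+4·2+6·4+2·8 = 48
gcd(4,3,3,4,6,2) = 1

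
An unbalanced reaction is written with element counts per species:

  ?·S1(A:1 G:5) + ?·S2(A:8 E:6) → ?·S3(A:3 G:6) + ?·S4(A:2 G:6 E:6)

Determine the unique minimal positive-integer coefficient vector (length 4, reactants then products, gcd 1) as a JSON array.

A: 6·1+1·8 = 14 | 4·3+1·2 = 14
G: 6·5+1·0 = 30 | 4·6+1·6 = 30
E: 6·0+1·6 = 6 | 4·0+1·6 = 6
gcd(6,1,4,1) = 1

Coefficients: [6, 1, 4, 1]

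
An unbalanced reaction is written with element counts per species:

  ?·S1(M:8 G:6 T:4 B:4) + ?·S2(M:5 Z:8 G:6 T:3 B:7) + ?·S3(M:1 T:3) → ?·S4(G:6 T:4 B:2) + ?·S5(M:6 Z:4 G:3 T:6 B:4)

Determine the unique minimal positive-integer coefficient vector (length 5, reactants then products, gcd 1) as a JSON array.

Coefficients: [1, 2, 6, 1, 4]

M: 1·8+2·5+6·1 = 24 | 1·0+4·6 = 24
Z: 1·0+2·8+6·0 = 16 | 1·0+4·4 = 16
G: 1·6+2·6+6·0 = 18 | 1·6+4·3 = 18
T: 1·4+2·3+6·3 = 28 | 1·4+4·6 = 28
B: 1·4+2·7+6·0 = 18 | 1·2+4·4 = 18
gcd(1,2,6,1,4) = 1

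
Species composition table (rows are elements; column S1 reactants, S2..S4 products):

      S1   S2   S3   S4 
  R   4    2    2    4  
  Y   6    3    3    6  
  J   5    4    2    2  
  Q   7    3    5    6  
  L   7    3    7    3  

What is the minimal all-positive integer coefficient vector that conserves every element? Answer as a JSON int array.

Coefficients: [6, 5, 3, 2]

R: 6·4 = 24 | 5·2+3·2+2·4 = 24
Y: 6·6 = 36 | 5·3+3·3+2·6 = 36
J: 6·5 = 30 | 5·4+3·2+2·2 = 30
Q: 6·7 = 42 | 5·3+3·5+2·6 = 42
L: 6·7 = 42 | 5·3+3·7+2·3 = 42
gcd(6,5,3,2) = 1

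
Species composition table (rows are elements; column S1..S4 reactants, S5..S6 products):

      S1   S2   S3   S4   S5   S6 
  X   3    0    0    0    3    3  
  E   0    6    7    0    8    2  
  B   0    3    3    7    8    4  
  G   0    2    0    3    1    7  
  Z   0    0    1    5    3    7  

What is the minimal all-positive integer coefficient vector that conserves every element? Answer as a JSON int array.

X: 5·3+1·0+4·0+3·0 = 15 | 4·3+1·3 = 15
E: 5·0+1·6+4·7+3·0 = 34 | 4·8+1·2 = 34
B: 5·0+1·3+4·3+3·7 = 36 | 4·8+1·4 = 36
G: 5·0+1·2+4·0+3·3 = 11 | 4·1+1·7 = 11
Z: 5·0+1·0+4·1+3·5 = 19 | 4·3+1·7 = 19
gcd(5,1,4,3,4,1) = 1

Coefficients: [5, 1, 4, 3, 4, 1]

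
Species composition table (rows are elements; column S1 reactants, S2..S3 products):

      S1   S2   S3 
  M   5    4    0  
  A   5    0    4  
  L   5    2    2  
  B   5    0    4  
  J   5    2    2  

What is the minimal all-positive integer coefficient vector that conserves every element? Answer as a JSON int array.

Coefficients: [4, 5, 5]

M: 4·5 = 20 | 5·4+5·0 = 20
A: 4·5 = 20 | 5·0+5·4 = 20
L: 4·5 = 20 | 5·2+5·2 = 20
B: 4·5 = 20 | 5·0+5·4 = 20
J: 4·5 = 20 | 5·2+5·2 = 20
gcd(4,5,5) = 1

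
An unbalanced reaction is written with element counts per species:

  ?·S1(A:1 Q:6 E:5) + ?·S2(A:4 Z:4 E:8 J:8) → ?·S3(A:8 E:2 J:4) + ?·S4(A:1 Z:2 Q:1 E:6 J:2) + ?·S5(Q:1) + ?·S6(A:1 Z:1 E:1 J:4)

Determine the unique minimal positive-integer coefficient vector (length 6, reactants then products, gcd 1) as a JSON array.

Coefficients: [2, 4, 1, 6, 6, 4]

A: 2·1+4·4 = 18 | 1·8+6·1+6·0+4·1 = 18
Z: 2·0+4·4 = 16 | 1·0+6·2+6·0+4·1 = 16
Q: 2·6+4·0 = 12 | 1·0+6·1+6·1+4·0 = 12
E: 2·5+4·8 = 42 | 1·2+6·6+6·0+4·1 = 42
J: 2·0+4·8 = 32 | 1·4+6·2+6·0+4·4 = 32
gcd(2,4,1,6,6,4) = 1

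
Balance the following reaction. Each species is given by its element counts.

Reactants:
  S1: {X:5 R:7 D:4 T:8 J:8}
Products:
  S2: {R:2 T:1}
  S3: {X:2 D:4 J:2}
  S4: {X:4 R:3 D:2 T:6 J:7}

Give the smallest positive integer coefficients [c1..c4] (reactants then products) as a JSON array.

Coefficients: [2, 4, 1, 2]

X: 2·5 = 10 | 4·0+1·2+2·4 = 10
R: 2·7 = 14 | 4·2+1·0+2·3 = 14
D: 2·4 = 8 | 4·0+1·4+2·2 = 8
T: 2·8 = 16 | 4·1+1·0+2·6 = 16
J: 2·8 = 16 | 4·0+1·2+2·7 = 16
gcd(2,4,1,2) = 1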